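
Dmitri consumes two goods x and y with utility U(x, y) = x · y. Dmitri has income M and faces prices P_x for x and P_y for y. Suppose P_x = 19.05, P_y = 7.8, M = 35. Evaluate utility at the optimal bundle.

V = 2.061

Tangency: MRS = y/x = P_x/P_y.
So P_y·y = P_x·x; combined with the budget, a share 0.5 of income goes to x.
Demand: x*(P_x,P_y,M) = 0.5·M/P_x and y* = 0.5·M/P_y.
At P_x=19.05, P_y=7.8, M=35: x* = 0.5·35/19.05 = 0.9186, y* = 2.2436.
Utility at the optimum: U(0.9186, 2.2436) = 2.061.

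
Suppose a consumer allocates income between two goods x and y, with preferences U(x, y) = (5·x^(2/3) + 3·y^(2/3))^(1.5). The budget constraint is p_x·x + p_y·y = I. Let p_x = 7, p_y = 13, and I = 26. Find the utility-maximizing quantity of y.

MU_x ∝ 5·x^(-1/3), MU_y ∝ 3·y^(-1/3), so MRS = (5/3)·(y/x)^(1/3) = p_x/p_y.
Hence y/x = ((3/5)·p_x/p_y)^(1/(1/3)), i.e. raised to the 3 power.
With the ratio pinned down, the budget gives x* = I/(p_x + p_y·(y/x)) and y* = (y/x)·x*.
Numerically y/x = 0.033722, so x* = 26/(7 + 13·0.033722) = 3.4954 and y* = 0.033722·3.4954 = 0.1179.

y* = 0.1179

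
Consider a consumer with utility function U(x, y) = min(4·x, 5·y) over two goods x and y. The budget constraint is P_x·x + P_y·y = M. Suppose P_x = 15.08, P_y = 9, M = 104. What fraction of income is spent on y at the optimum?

share on y = 0.3232

Leontief preferences: the optimum is at the kink where x/5 = y/4, i.e. y = (4/5)·x.
Budget: P_x·x + P_y·(4/5)·x = M, so (5·P_x + 4·P_y)·x = 5·M.
Demand: x*(P_x,P_y,M) = 5·M/(5·P_x + 4·P_y), y* = 4·M/(5·P_x + 4·P_y).
Here 5·15.08 + 4·9 = 111.4, giving x* = 4.6679 and y* = 3.7343.
Expenditure on y: 9·3.7343 = 33.6086; share = 0.3232.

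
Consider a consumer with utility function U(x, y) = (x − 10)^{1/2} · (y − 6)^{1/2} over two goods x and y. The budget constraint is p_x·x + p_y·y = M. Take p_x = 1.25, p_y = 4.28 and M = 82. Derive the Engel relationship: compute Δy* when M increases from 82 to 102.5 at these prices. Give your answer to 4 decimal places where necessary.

Let x' = x−10, y' = y−6. MRS = y'/x' = p_x/p_y.
After buying the subsistence bundle (10, 6), a share 0.5 of the remaining income goes to x: x* = 10 + 0.5·(M − 10p_x − 6p_y)/p_x.
Discretionary income = 82 − 10·1.25 − 6·4.28 = 43.82; y* = 6 + 0.5·43.82/4.28 = 11.1192.
At M' = 102.5: y* = 13.514. Change: 13.514 − 11.1192 = 2.3949.

Δy* = 2.3949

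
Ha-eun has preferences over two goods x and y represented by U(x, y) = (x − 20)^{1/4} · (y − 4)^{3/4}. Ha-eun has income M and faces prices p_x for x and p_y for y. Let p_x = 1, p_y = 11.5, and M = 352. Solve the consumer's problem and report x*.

x* = 91.5

Let x' = x−20, y' = y−4. MRS = (1/3)·y'/x' = p_x/p_y.
After buying the subsistence bundle (20, 4), a share 0.25 of the remaining income goes to x: x* = 20 + 0.25·(M − 20p_x − 4p_y)/p_x.
Discretionary income = 352 − 20·1 − 4·11.5 = 286; x* = 20 + 0.25·286/1 = 91.5.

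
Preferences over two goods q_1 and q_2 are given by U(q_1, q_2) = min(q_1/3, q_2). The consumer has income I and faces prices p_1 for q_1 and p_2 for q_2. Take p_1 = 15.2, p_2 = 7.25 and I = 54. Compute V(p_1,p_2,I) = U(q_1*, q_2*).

V = 1.0218

With perfect complements, no substitution: consume in ratio q_1:q_2 = 3:1.
Budget: p_1·q_1 + p_2·(1/3)·q_1 = I, so (3·p_1 + p_2)·q_1 = 3·I.
Demand: q_1*(p_1,p_2,I) = 3·I/(3·p_1 + p_2), q_2* = I/(3·p_1 + p_2).
Here 3·15.2 + 7.25 = 52.85, giving q_1* = 3.0653 and q_2* = 1.0218.
Utility at the optimum: U(3.0653, 1.0218) = 1.0218.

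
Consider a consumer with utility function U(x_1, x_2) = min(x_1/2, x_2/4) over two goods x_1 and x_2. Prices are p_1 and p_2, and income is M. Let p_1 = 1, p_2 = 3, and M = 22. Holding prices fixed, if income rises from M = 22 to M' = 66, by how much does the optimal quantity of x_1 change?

Δx_1* = 6.2857

With perfect complements, no substitution: consume in ratio x_1:x_2 = 2:4.
Budget: p_1·x_1 + p_2·2·x_1 = M, so (2·p_1 + 4·p_2)·x_1 = 2·M.
Demand: x_1*(p_1,p_2,M) = 2·M/(2·p_1 + 4·p_2), x_2* = 4·M/(2·p_1 + 4·p_2).
Here 2·1 + 4·3 = 14, giving x_1* = 3.1429.
At M' = 66: x_1* = 9.4286. Change: 9.4286 − 3.1429 = 6.2857.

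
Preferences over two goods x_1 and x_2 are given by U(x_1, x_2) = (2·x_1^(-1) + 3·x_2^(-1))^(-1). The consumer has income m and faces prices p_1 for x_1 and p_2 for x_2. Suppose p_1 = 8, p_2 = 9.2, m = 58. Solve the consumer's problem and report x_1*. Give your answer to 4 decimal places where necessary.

x_1* = 3.1339

MU_x_1 ∝ 2·x_1^(-2), MU_x_2 ∝ 3·x_2^(-2), so MRS = (2/3)·(x_2/x_1)^(2) = p_1/p_2.
Solve for the ratio: x_2/x_1 = [(3/2)·p_1/p_2]^(0.5).
With the ratio pinned down, the budget gives x_1* = m/(p_1 + p_2·(x_2/x_1)) and x_2* = (x_2/x_1)·x_1*.
Numerically x_2/x_1 = 1.14208, so x_1* = 58/(8 + 9.2·1.14208) = 3.1339.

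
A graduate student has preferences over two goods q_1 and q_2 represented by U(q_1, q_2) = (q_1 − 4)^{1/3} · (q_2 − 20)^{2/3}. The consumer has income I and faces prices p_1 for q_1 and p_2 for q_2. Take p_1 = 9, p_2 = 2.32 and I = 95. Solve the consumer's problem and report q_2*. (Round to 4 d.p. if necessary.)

q_2* = 23.6207

MRS = (1/2)·(q_2−20)/(q_1−4). Tangency with p_1/p_2 gives q_2−20 = 2·(p_1/p_2)·(q_1−4).
After buying the subsistence bundle (4, 20), a share 1/3 of the remaining income goes to q_1: q_1* = 4 + 1/3·(I − 4p_1 − 20p_2)/p_1.
Discretionary income = 95 − 4·9 − 20·2.32 = 12.6; q_2* = 20 + 2/3·12.6/2.32 = 23.6207.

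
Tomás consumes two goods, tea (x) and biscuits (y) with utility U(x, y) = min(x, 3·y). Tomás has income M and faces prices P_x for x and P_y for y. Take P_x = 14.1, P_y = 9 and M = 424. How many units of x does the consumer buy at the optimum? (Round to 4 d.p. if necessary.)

x* = 24.7953

With perfect complements, no substitution: consume in ratio x:y = 3:1.
Budget: P_x·x + P_y·(1/3)·x = M, so (3·P_x + P_y)·x = 3·M.
Demand: x*(P_x,P_y,M) = 3·M/(3·P_x + P_y), y* = M/(3·P_x + P_y).
Here 3·14.1 + 9 = 51.3, giving x* = 24.7953.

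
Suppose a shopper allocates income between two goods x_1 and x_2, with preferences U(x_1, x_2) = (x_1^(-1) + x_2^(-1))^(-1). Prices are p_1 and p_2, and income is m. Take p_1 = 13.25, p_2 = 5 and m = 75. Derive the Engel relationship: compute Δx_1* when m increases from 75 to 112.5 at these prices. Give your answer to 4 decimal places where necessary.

From the CES first-order condition, (x_2/x_1)^(2) = p_1/p_2.
Solve for the ratio: x_2/x_1 = [p_1/p_2]^(0.5).
Substitute x_2 = (x_2/x_1)·x_1 into the budget: x_1* = m/(p_1 + p_2·(x_2/x_1)).
Numerically x_2/x_1 = 1.627882, so x_1* = 75/(13.25 + 5·1.627882) = 3.5064.
At m' = 112.5: x_1* = 5.2596. Change: 5.2596 − 3.5064 = 1.7532.

Δx_1* = 1.7532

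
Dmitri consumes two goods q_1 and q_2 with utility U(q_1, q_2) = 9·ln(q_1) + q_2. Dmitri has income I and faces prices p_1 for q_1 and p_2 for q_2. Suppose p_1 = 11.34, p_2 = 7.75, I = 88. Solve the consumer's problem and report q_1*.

Set MRS = p_1/p_2: (9/q_1)/1 = p_1/p_2.
So q_1*(p_1,p_2) = 9·p_2/p_1, independent of income; and q_2* = (I − 9·p_2)/p_2.
At the given prices: q_1* = 9·7.75/11.34 = 6.1508.

q_1* = 6.1508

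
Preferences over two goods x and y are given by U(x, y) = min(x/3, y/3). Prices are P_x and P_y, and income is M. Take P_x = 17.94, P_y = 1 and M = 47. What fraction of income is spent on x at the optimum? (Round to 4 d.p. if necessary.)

share on x = 0.9472

Leontief preferences: the optimum is at the kink where x/3 = y/3, i.e. y = x.
Budget: P_x·x + P_y·x = M, so (3·P_x + 3·P_y)·x = 3·M.
Demand: x*(P_x,P_y,M) = 3·M/(3·P_x + 3·P_y), y* = 3·M/(3·P_x + 3·P_y).
Here 3·17.94 + 3·1 = 56.82, giving x* = 2.4815 and y* = 2.4815.
Expenditure on x: 17.94·2.4815 = 44.5185; share = 0.9472.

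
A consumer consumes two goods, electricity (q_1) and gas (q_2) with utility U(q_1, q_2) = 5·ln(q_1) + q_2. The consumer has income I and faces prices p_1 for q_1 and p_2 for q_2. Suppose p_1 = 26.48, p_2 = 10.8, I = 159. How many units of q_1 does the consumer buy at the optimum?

Set MRS = p_1/p_2: (5/q_1)/1 = p_1/p_2.
So q_1*(p_1,p_2) = 5·p_2/p_1, independent of income; and q_2* = (I − 5·p_2)/p_2.
At the given prices: q_1* = 5·10.8/26.48 = 2.0393.

q_1* = 2.0393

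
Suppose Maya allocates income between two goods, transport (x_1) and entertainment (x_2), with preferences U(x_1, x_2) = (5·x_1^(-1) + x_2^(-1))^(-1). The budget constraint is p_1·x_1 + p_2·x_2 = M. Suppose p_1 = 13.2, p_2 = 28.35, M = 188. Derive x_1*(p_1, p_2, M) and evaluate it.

MU_x_1 ∝ 5·x_1^(-2), MU_x_2 ∝ x_2^(-2), so MRS = 5·(x_2/x_1)^(2) = p_1/p_2.
Hence x_2/x_1 = ((1/5)·p_1/p_2)^(1/(2)), i.e. raised to the 0.5 power.
Substitute x_2 = (x_2/x_1)·x_1 into the budget: x_1* = M/(p_1 + p_2·(x_2/x_1)).
Numerically x_2/x_1 = 0.305158, so x_1* = 188/(13.2 + 28.35·0.305158) = 8.6036.

x_1* = 8.6036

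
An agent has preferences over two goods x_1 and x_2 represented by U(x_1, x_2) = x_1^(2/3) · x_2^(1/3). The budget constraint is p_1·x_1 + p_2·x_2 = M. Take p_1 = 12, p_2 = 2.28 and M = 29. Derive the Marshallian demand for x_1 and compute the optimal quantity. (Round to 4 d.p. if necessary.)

x_1* = 1.6111

The MRS is 2·x_2/x_1. Set MRS = p_1/p_2.
So 2/3·p_2·x_2 = 1/3·p_1·x_1; combined with the budget, a share 2/3 of income goes to x_1.
Demand: x_1*(p_1,p_2,M) = 2/3·M/p_1 and x_2* = 1/3·M/p_2.
At p_1=12, p_2=2.28, M=29: x_1* = 2/3·29/12 = 1.6111.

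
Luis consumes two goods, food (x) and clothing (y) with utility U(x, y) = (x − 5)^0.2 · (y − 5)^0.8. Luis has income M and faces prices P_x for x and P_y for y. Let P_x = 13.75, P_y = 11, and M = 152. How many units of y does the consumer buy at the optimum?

y* = 7.0545

Substituting into the budget: x* = 5 + 0.2·(M − 5·P_x − 5·P_y)/P_x, and y* = 5 + 0.8·(…)/P_y.
Discretionary income = 152 − 5·13.75 − 5·11 = 28.25; y* = 5 + 0.8·28.25/11 = 7.0545.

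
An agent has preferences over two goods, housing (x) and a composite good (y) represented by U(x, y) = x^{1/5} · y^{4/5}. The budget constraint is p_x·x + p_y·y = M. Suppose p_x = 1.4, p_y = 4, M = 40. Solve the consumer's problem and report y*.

y* = 8

Tangency: MRS = (1/4)·y/x = p_x/p_y.
Rearranging, p_y·y = 4·p_x·x. Substituting into the budget gives p_x·x·(1 + 4) = M.
Demand: x*(p_x,p_y,M) = 0.2·M/p_x and y* = 0.8·M/p_y.
At p_x=1.4, p_y=4, M=40: y* = 0.8·40/4 = 8.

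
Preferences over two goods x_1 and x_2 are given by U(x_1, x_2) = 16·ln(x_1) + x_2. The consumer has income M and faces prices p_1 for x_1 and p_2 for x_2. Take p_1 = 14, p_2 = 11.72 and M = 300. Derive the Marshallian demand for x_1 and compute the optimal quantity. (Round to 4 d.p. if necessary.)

x_1* = 13.3943

MU_x_1 = 16/x_1, MU_x_2 = 1. Tangency: 16/x_1 = p_1/p_2.
So x_1*(p_1,p_2) = 16·p_2/p_1, independent of income; and x_2* = (M − 16·p_2)/p_2.
At the given prices: x_1* = 16·11.72/14 = 13.3943.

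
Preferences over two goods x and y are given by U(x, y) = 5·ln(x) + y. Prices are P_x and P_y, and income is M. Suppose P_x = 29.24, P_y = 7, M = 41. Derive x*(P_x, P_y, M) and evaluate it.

x* = 1.197

Set MRS = P_x/P_y: (5/x)/1 = P_x/P_y.
So x*(P_x,P_y) = 5·P_y/P_x, independent of income; and y* = (M − 5·P_y)/P_y.
At the given prices: x* = 5·7/29.24 = 1.197.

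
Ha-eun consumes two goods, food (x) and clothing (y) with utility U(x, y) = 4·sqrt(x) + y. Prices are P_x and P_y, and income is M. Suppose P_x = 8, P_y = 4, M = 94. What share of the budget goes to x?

share on x = 0.0851

Set MRS = P_x/P_y: 2·x^(−1/2) = P_x/P_y.
Solve: √x = 2·P_y/P_x, so x*(P_x,P_y) = (2·P_y/P_x)², and y* = (M − P_x·x*)/P_y.
Plugging in: x* = (2·4/8)² = 1, y* = 21.5.
Expenditure on x: 8·1 = 8; share = 0.0851.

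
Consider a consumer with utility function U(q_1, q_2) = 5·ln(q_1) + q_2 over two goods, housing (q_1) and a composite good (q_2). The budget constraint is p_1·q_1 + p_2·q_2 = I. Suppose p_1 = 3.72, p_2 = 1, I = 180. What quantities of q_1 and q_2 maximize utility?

Set MRS = p_1/p_2: (5/q_1)/1 = p_1/p_2.
So q_1*(p_1,p_2) = 5·p_2/p_1, independent of income; and q_2* = (I − 5·p_2)/p_2.
At the given prices: q_1* = 5·1/3.72 = 1.3441, and q_2* = 175.

q_1* = 1.3441, q_2* = 175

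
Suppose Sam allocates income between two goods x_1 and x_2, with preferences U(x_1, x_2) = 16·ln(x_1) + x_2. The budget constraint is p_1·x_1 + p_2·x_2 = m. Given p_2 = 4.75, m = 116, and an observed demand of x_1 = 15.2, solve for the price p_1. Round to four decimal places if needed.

MU_x_1 = 16/x_1, MU_x_2 = 1. Tangency: 16/x_1 = p_1/p_2.
So x_1*(p_1,p_2) = 16·p_2/p_1, independent of income; and x_2* = (m − 16·p_2)/p_2.
Set x_1* = 15.2 in the demand function and solve for p_1: p_1 = 5.

p_1 = 5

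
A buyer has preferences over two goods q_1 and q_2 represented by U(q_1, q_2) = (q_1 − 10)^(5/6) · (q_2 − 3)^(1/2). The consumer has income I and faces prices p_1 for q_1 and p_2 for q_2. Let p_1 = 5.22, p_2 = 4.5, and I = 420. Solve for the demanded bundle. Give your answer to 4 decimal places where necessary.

q_1* = 52.421, q_2* = 32.525

This is Cobb-Douglas in (q_1−10, q_2−3): tangency gives 5/6·p_2·(q_2−3) = 0.5·p_1·(q_1−10).
After buying the subsistence bundle (10, 3), a share 0.625 of the remaining income goes to q_1: q_1* = 10 + 0.625·(I − 10p_1 − 3p_2)/p_1.
Discretionary income = 420 − 10·5.22 − 3·4.5 = 354.3; q_1* = 10 + 0.625·354.3/5.22 = 52.421; q_2* = 3 + 0.375·354.3/4.5 = 32.525.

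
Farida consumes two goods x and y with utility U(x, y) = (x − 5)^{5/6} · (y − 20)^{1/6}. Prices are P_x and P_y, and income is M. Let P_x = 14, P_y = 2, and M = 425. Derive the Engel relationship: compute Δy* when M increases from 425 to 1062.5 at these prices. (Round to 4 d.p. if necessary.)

MRS = 5·(y−20)/(x−5). Tangency with P_x/P_y gives y−20 = (1/5)·(P_x/P_y)·(x−5).
Substituting into the budget: x* = 5 + 5/6·(M − 5·P_x − 20·P_y)/P_x, and y* = 20 + 1/6·(…)/P_y.
Discretionary income = 425 − 5·14 − 20·2 = 315; y* = 20 + 1/6·315/2 = 46.25.
At M' = 1062.5: y* = 99.375. Change: 99.375 − 46.25 = 53.125.

Δy* = 53.125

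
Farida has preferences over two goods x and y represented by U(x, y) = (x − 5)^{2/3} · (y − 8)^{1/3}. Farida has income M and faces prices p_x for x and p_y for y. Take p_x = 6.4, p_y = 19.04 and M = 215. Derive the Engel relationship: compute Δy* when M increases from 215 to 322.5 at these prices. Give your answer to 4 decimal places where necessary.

This is Cobb-Douglas in (x−5, y−8): tangency gives 2/3·p_y·(y−8) = 1/3·p_x·(x−5).
After buying the subsistence bundle (5, 8), a share 2/3 of the remaining income goes to x: x* = 5 + 2/3·(M − 5p_x − 8p_y)/p_x.
Discretionary income = 215 − 5·6.4 − 8·19.04 = 30.68; y* = 8 + 1/3·30.68/19.04 = 8.5371.
At M' = 322.5: y* = 10.4191. Change: 10.4191 − 8.5371 = 1.882.

Δy* = 1.882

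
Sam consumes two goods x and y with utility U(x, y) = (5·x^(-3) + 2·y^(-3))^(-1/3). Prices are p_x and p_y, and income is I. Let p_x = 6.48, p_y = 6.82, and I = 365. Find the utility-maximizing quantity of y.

y* = 24.2155

With the ratio pinned down, the budget gives x* = I/(p_x + p_y·(y/x)) and y* = (y/x)·x*.
Numerically y/x = 0.785168, so x* = 365/(6.48 + 6.82·0.785168) = 30.8411 and y* = 0.785168·30.8411 = 24.2155.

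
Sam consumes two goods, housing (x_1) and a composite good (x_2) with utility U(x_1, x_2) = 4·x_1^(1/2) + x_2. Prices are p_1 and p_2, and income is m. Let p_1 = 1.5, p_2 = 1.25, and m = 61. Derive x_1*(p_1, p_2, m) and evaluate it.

Utility is quasi-linear in x_2; the FOC for x_1 is 2/√x_1 = p_1/p_2.
Thus x_1* = (2·p_2/p_1)² — independent of m — with the rest of income spent on x_2.
Plugging in: x_1* = (2·1.25/1.5)² = 2.7778.

x_1* = 2.7778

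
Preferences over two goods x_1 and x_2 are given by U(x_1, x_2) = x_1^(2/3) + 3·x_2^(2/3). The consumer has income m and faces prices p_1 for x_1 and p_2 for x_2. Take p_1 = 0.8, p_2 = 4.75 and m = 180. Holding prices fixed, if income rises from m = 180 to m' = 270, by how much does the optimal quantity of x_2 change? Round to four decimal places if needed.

From the CES first-order condition, (1/3)·(x_2/x_1)^(1/3) = p_1/p_2.
Solve for the ratio: x_2/x_1 = [3·p_1/p_2]^(3).
Substitute x_2 = (x_2/x_1)·x_1 into the budget: x_1* = m/(p_1 + p_2·(x_2/x_1)).
Numerically x_2/x_1 = 0.128989, so x_1* = 180/(0.8 + 4.75·0.128989) = 127.4158 and x_2* = 0.128989·127.4158 = 16.4352.
At m' = 270: x_2* = 24.6529. Change: 24.6529 − 16.4352 = 8.2176.

Δx_2* = 8.2176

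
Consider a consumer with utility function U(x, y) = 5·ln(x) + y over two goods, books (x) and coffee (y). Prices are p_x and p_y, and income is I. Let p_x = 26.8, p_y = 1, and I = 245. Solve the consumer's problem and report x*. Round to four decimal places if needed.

MU_x = 5/x, MU_y = 1. Tangency: 5/x = p_x/p_y.
So x*(p_x,p_y) = 5·p_y/p_x, independent of income; and y* = (I − 5·p_y)/p_y.
At the given prices: x* = 5·1/26.8 = 0.1866.

x* = 0.1866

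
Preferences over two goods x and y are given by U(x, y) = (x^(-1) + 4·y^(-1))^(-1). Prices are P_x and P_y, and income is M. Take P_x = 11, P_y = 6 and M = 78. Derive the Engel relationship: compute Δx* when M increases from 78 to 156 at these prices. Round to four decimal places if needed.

MU_x ∝ x^(-2), MU_y ∝ 4·y^(-2), so MRS = (1/4)·(y/x)^(2) = P_x/P_y.
Hence y/x = (4·P_x/P_y)^(1/(2)), i.e. raised to the 0.5 power.
With the ratio pinned down, the budget gives x* = M/(P_x + P_y·(y/x)) and y* = (y/x)·x*.
Numerically y/x = 2.708013, so x* = 78/(11 + 6·2.708013) = 2.8626.
At M' = 156: x* = 5.7252. Change: 5.7252 − 2.8626 = 2.8626.

Δx* = 2.8626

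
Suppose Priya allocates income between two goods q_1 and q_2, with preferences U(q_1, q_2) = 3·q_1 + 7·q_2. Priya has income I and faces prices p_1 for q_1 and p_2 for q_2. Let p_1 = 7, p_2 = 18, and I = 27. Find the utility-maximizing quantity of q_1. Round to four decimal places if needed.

Perfect substitutes: compare marginal utility per dollar. 3/p_1 vs 7/p_2 → 0.4286 vs 0.3889.
q_1 gives more utility per dollar, so spend all income on q_1: q_1* = I/p_1, q_2* = 0.
Numerically: q_1* = 3.8571, q_2* = 0.

q_1* = 3.8571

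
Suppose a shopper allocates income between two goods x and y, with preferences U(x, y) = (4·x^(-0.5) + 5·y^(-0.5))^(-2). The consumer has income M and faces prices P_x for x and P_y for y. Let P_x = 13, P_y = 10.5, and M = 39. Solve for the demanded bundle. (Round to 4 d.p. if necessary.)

MRS = MU_x/MU_y = (4/5)·(y/x)^(1.5). Set equal to P_x/P_y.
Hence y/x = ((5/4)·P_x/P_y)^(1/(1.5)), i.e. raised to the 2/3 power.
Substitute y = (y/x)·x into the budget: x* = M/(P_x + P_y·(y/x)).
Numerically y/x = 1.337959, so x* = 39/(13 + 10.5·1.337959) = 1.4419 and y* = 1.337959·1.4419 = 1.9291.

x* = 1.4419, y* = 1.9291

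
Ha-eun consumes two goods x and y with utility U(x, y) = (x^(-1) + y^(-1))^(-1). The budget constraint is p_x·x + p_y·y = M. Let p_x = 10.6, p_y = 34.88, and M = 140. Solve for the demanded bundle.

x* = 4.6935, y* = 2.5874

MU_x ∝ x^(-2), MU_y ∝ y^(-2), so MRS = (y/x)^(2) = p_x/p_y.
Solve for the ratio: y/x = [p_x/p_y]^(0.5).
Substitute y = (y/x)·x into the budget: x* = M/(p_x + p_y·(y/x)).
Numerically y/x = 0.55127, so x* = 140/(10.6 + 34.88·0.55127) = 4.6935 and y* = 0.55127·4.6935 = 2.5874.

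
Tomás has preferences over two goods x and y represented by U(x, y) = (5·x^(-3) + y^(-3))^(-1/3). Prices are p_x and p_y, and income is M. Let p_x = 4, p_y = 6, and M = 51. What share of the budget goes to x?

share on x = 0.5245

MRS = MU_x/MU_y = 5·(y/x)^(4). Set equal to p_x/p_y.
Solve for the ratio: y/x = [(1/5)·p_x/p_y]^(0.25).
Substitute y = (y/x)·x into the budget: x* = M/(p_x + p_y·(y/x)).
Numerically y/x = 0.604275, so x* = 51/(4 + 6·0.604275) = 6.688 and y* = 0.604275·6.688 = 4.0414.
Expenditure on x: 4·6.688 = 26.7518; share = 0.5245.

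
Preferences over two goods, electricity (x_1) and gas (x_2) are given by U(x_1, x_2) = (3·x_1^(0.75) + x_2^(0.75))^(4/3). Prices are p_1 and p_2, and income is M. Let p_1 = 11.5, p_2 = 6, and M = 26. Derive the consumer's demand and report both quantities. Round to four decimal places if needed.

x_1* = 2.0801, x_2* = 0.3466

From the CES first-order condition, 3·(x_2/x_1)^(0.25) = p_1/p_2.
Solve for the ratio: x_2/x_1 = [(1/3)·p_1/p_2]^(4).
Substitute x_2 = (x_2/x_1)·x_1 into the budget: x_1* = M/(p_1 + p_2·(x_2/x_1)).
Numerically x_2/x_1 = 0.16661, so x_1* = 26/(11.5 + 6·0.16661) = 2.0801 and x_2* = 0.16661·2.0801 = 0.3466.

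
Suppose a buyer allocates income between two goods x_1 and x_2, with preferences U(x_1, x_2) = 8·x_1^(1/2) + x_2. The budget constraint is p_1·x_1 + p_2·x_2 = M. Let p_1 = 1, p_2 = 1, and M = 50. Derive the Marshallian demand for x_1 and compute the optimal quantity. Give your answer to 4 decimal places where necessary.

x_1* = 16

Utility is quasi-linear in x_2; the FOC for x_1 is 4/√x_1 = p_1/p_2.
Solve: √x_1 = 4·p_2/p_1, so x_1*(p_1,p_2) = (4·p_2/p_1)², and x_2* = (M − p_1·x_1*)/p_2.
Plugging in: x_1* = (4·1/1)² = 16.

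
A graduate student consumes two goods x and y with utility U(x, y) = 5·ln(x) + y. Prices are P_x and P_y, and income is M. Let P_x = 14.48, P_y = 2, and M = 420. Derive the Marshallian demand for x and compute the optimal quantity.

MU_x = 5/x, MU_y = 1. Tangency: 5/x = P_x/P_y.
So x*(P_x,P_y) = 5·P_y/P_x, independent of income; and y* = (M − 5·P_y)/P_y.
At the given prices: x* = 5·2/14.48 = 0.6906.

x* = 0.6906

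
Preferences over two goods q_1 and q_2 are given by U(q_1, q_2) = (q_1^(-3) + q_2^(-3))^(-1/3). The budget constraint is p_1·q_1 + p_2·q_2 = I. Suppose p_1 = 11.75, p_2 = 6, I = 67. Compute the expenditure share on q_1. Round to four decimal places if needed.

From the CES first-order condition, (q_2/q_1)^(4) = p_1/p_2.
Solve for the ratio: q_2/q_1 = [p_1/p_2]^(0.25).
Substitute q_2 = (q_2/q_1)·q_1 into the budget: q_1* = I/(p_1 + p_2·(q_2/q_1)).
Numerically q_2/q_1 = 1.182964, so q_1* = 67/(11.75 + 6·1.182964) = 3.5548 and q_2* = 1.182964·3.5548 = 4.2052.
Expenditure on q_1: 11.75·3.5548 = 41.7688; share = 0.6234.

share on q_1 = 0.6234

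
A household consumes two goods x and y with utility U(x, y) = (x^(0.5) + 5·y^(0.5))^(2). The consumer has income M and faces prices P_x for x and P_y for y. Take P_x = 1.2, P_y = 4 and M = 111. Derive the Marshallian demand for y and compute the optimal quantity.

MRS = MU_x/MU_y = (1/5)·(y/x)^(0.5). Set equal to P_x/P_y.
Hence y/x = (5·P_x/P_y)^(1/(0.5)), i.e. raised to the 2 power.
With the ratio pinned down, the budget gives x* = M/(P_x + P_y·(y/x)) and y* = (y/x)·x*.
Numerically y/x = 2.25, so x* = 111/(1.2 + 4·2.25) = 10.8824 and y* = 2.25·10.8824 = 24.4853.

y* = 24.4853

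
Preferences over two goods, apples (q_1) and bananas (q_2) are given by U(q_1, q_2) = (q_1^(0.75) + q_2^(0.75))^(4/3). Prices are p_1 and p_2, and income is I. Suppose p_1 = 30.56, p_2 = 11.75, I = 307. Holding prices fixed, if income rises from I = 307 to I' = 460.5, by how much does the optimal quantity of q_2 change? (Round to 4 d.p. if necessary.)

MU_q_1 ∝ q_1^(-0.25), MU_q_2 ∝ q_2^(-0.25), so MRS = (q_2/q_1)^(0.25) = p_1/p_2.
Solve for the ratio: q_2/q_1 = [p_1/p_2]^(4).
Substitute q_2 = (q_2/q_1)·q_1 into the budget: q_1* = I/(p_1 + p_2·(q_2/q_1)).
Numerically q_2/q_1 = 45.757463, so q_1* = 307/(30.56 + 11.75·45.757463) = 0.5403 and q_2* = 45.757463·0.5403 = 24.7224.
At I' = 460.5: q_2* = 37.0837. Change: 37.0837 − 24.7224 = 12.3612.

Δq_2* = 12.3612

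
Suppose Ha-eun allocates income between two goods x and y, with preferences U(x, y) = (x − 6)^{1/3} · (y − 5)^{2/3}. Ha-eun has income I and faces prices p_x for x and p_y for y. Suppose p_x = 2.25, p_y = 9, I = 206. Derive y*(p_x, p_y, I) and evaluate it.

This is Cobb-Douglas in (x−6, y−5): tangency gives 1/3·p_y·(y−5) = 2/3·p_x·(x−6).
After buying the subsistence bundle (6, 5), a share 1/3 of the remaining income goes to x: x* = 6 + 1/3·(I − 6p_x − 5p_y)/p_x.
Discretionary income = 206 − 6·2.25 − 5·9 = 147.5; y* = 5 + 2/3·147.5/9 = 15.9259.

y* = 15.9259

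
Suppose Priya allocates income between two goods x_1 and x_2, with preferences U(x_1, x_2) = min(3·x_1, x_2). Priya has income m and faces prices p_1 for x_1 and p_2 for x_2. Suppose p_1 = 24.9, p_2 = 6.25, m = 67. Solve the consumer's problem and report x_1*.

x_1* = 1.5349

Demand: x_1*(p_1,p_2,m) = m/(p_1 + 3·p_2), x_2* = 3·m/(p_1 + 3·p_2).
Here 24.9 + 3·6.25 = 43.65, giving x_1* = 1.5349.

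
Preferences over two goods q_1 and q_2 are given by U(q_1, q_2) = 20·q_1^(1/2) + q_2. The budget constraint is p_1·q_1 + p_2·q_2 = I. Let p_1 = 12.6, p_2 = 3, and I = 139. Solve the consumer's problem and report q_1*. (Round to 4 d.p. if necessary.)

q_1* = 5.6689

Utility is quasi-linear in q_2; the FOC for q_1 is 10/√q_1 = p_1/p_2.
Solve: √q_1 = 10·p_2/p_1, so q_1*(p_1,p_2) = (10·p_2/p_1)², and q_2* = (I − p_1·q_1*)/p_2.
Plugging in: q_1* = (10·3/12.6)² = 5.6689.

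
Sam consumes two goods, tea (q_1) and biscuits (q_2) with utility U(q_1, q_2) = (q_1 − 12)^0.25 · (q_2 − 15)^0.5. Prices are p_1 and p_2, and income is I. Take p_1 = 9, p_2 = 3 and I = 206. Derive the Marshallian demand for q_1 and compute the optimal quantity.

Let q_1' = q_1−12, q_2' = q_2−15. MRS = (1/2)·q_2'/q_1' = p_1/p_2.
Substituting into the budget: q_1* = 12 + 1/3·(I − 12·p_1 − 15·p_2)/p_1, and q_2* = 15 + 2/3·(…)/p_2.
Discretionary income = 206 − 12·9 − 15·3 = 53; q_1* = 12 + 1/3·53/9 = 13.963.

q_1* = 13.963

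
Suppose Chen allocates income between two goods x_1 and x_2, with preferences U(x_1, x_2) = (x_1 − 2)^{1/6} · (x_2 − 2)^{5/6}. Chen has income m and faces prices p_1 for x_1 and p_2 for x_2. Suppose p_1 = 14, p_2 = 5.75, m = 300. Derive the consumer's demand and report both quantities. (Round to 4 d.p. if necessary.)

x_1* = 5.1012, x_2* = 39.7536

After buying the subsistence bundle (2, 2), a share 1/6 of the remaining income goes to x_1: x_1* = 2 + 1/6·(m − 2p_1 − 2p_2)/p_1.
Discretionary income = 300 − 2·14 − 2·5.75 = 260.5; x_1* = 2 + 1/6·260.5/14 = 5.1012; x_2* = 2 + 5/6·260.5/5.75 = 39.7536.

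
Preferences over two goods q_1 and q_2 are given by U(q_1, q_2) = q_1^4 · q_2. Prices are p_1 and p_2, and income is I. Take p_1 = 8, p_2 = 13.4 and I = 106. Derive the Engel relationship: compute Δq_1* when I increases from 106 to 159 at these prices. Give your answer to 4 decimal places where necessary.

Δq_1* = 5.3

The MRS is 4·q_2/q_1. Set MRS = p_1/p_2.
So 4·p_2·q_2 = p_1·q_1; combined with the budget, a share 0.8 of income goes to q_1.
Demand: q_1*(p_1,p_2,I) = 0.8·I/p_1 and q_2* = 0.2·I/p_2.
At p_1=8, p_2=13.4, I=106: q_1* = 0.8·106/8 = 10.6.
At I' = 159: q_1* = 15.9. Change: 15.9 − 10.6 = 5.3.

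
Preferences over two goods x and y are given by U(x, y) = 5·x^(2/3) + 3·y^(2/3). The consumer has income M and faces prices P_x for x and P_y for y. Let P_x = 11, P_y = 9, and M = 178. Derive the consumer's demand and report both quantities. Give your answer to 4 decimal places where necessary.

x* = 12.2342, y* = 4.8248

MU_x ∝ 5·x^(-1/3), MU_y ∝ 3·y^(-1/3), so MRS = (5/3)·(y/x)^(1/3) = P_x/P_y.
Hence y/x = ((3/5)·P_x/P_y)^(1/(1/3)), i.e. raised to the 3 power.
With the ratio pinned down, the budget gives x* = M/(P_x + P_y·(y/x)) and y* = (y/x)·x*.
Numerically y/x = 0.39437, so x* = 178/(11 + 9·0.39437) = 12.2342 and y* = 0.39437·12.2342 = 4.8248.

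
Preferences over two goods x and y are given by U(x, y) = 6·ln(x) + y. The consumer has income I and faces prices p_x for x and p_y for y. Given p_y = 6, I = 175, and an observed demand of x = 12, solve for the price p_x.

Set MRS = p_x/p_y: (6/x)/1 = p_x/p_y.
So x*(p_x,p_y) = 6·p_y/p_x, independent of income; and y* = (I − 6·p_y)/p_y.
Set x* = 12 in the demand function and solve for p_x: p_x = 3.

p_x = 3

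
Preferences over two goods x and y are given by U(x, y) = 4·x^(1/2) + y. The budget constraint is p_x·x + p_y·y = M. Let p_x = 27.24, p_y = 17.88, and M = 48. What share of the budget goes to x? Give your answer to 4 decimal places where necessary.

MU_x = 2/√x, MU_y = 1. Tangency: 2/√x = p_x/p_y.
Solve: √x = 2·p_y/p_x, so x*(p_x,p_y) = (2·p_y/p_x)², and y* = (M − p_x·x*)/p_y.
Plugging in: x* = (2·17.88/27.24)² = 1.7234, y* = 0.059.
Expenditure on x: 27.24·1.7234 = 46.9448; share = 0.978.

share on x = 0.978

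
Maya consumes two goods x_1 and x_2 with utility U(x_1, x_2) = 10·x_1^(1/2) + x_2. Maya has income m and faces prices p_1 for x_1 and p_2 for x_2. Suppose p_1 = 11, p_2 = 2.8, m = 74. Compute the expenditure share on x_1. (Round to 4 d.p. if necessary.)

share on x_1 = 0.2408

Utility is quasi-linear in x_2; the FOC for x_1 is 5/√x_1 = p_1/p_2.
Thus x_1* = (5·p_2/p_1)² — independent of m — with the rest of income spent on x_2.
Plugging in: x_1* = (5·2.8/11)² = 1.6198, x_2* = 20.0649.
Expenditure on x_1: 11·1.6198 = 17.8182; share = 0.2408.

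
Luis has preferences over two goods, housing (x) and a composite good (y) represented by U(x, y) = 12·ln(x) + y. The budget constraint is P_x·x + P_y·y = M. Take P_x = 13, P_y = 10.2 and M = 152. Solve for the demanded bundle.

MU_x = 12/x, MU_y = 1. Tangency: 12/x = P_x/P_y.
So x*(P_x,P_y) = 12·P_y/P_x, independent of income; and y* = (M − 12·P_y)/P_y.
At the given prices: x* = 12·10.2/13 = 9.4154, and y* = 2.902.

x* = 9.4154, y* = 2.902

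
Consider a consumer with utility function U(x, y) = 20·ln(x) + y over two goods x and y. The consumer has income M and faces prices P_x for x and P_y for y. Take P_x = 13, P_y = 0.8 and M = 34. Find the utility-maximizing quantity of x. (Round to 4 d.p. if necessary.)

x* = 1.2308

MU_x = 20/x, MU_y = 1. Tangency: 20/x = P_x/P_y.
So x*(P_x,P_y) = 20·P_y/P_x, independent of income; and y* = (M − 20·P_y)/P_y.
At the given prices: x* = 20·0.8/13 = 1.2308.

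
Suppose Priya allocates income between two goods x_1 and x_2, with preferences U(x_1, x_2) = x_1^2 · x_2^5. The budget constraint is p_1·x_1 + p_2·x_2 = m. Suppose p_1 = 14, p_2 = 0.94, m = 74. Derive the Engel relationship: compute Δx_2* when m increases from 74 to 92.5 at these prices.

Δx_2* = 14.0578

Demand: x_1*(p_1,p_2,m) = 2/7·m/p_1 and x_2* = 5/7·m/p_2.
At p_1=14, p_2=0.94, m=74: x_2* = 5/7·74/0.94 = 56.231.
At m' = 92.5: x_2* = 70.2888. Change: 70.2888 − 56.231 = 14.0578.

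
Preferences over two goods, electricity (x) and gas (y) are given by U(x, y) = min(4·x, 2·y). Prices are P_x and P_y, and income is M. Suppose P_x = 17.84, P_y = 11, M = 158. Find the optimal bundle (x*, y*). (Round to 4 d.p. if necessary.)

x* = 3.9659, y* = 7.9317

Leontief preferences: the optimum is at the kink where x/2 = y/4, i.e. y = 2·x.
Budget: P_x·x + P_y·2·x = M, so (2·P_x + 4·P_y)·x = 2·M.
Demand: x*(P_x,P_y,M) = 2·M/(2·P_x + 4·P_y), y* = 4·M/(2·P_x + 4·P_y).
Here 2·17.84 + 4·11 = 79.68, giving x* = 3.9659 and y* = 7.9317.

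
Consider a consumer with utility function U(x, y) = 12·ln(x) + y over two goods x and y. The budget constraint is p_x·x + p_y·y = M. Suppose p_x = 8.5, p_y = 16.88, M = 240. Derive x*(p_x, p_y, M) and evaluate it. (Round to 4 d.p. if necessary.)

Set MRS = p_x/p_y: (12/x)/1 = p_x/p_y.
So x*(p_x,p_y) = 12·p_y/p_x, independent of income; and y* = (M − 12·p_y)/p_y.
At the given prices: x* = 12·16.88/8.5 = 23.8306.

x* = 23.8306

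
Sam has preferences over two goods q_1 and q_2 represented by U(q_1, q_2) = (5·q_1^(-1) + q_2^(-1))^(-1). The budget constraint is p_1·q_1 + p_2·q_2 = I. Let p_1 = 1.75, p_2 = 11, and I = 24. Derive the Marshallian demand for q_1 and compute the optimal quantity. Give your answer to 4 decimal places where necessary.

q_1* = 6.4653

With the ratio pinned down, the budget gives q_1* = I/(p_1 + p_2·(q_2/q_1)) and q_2* = (q_2/q_1)·q_1*.
Numerically q_2/q_1 = 0.178377, so q_1* = 24/(1.75 + 11·0.178377) = 6.4653.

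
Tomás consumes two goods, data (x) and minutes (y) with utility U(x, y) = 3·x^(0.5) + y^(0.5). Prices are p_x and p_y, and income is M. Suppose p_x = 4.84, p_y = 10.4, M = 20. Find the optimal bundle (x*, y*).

MU_x ∝ 3·x^(-0.5), MU_y ∝ y^(-0.5), so MRS = 3·(y/x)^(0.5) = p_x/p_y.
Solve for the ratio: y/x = [(1/3)·p_x/p_y]^(2).
Substitute y = (y/x)·x into the budget: x* = M/(p_x + p_y·(y/x)).
Numerically y/x = 0.024065, so x* = 20/(4.84 + 10.4·0.024065) = 3.9291 and y* = 0.024065·3.9291 = 0.0946.

x* = 3.9291, y* = 0.0946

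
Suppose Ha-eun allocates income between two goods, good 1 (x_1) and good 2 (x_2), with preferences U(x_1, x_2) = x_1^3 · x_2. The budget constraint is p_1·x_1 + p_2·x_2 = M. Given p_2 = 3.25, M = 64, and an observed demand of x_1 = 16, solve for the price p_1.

Tangency: MRS = 3·x_2/x_1 = p_1/p_2.
Rearranging, p_2·x_2 = (1/3)·p_1·x_1. Substituting into the budget gives p_1·x_1·(1 + (1/3)) = M.
Demand: x_1*(p_1,p_2,M) = 0.75·M/p_1 and x_2* = 0.25·M/p_2.
Set x_1* = 16 in the demand function and solve for p_1: p_1 = 3.

p_1 = 3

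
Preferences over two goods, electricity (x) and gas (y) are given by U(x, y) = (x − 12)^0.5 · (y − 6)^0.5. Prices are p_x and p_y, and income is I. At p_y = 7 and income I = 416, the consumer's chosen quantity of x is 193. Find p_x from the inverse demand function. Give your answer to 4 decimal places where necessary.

This is Cobb-Douglas in (x−12, y−6): tangency gives 0.5·p_y·(y−6) = 0.5·p_x·(x−12).
Substituting into the budget: x* = 12 + 0.5·(I − 12·p_x − 6·p_y)/p_x, and y* = 6 + 0.5·(…)/p_y.
Set x* = 193 in the demand function and solve for p_x: p_x = 1.

p_x = 1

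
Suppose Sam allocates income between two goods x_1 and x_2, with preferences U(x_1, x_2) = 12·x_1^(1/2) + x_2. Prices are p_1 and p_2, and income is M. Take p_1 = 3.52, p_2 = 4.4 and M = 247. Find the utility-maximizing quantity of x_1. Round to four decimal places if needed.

x_1* = 56.25

Utility is quasi-linear in x_2; the FOC for x_1 is 6/√x_1 = p_1/p_2.
Thus x_1* = (6·p_2/p_1)² — independent of M — with the rest of income spent on x_2.
Plugging in: x_1* = (6·4.4/3.52)² = 56.25.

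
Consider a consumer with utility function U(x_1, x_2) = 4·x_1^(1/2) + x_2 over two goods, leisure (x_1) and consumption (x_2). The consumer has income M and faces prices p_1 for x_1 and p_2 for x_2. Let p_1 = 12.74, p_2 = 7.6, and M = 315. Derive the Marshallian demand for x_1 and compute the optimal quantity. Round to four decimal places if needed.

Set MRS = p_1/p_2: 2·x_1^(−1/2) = p_1/p_2.
Solve: √x_1 = 2·p_2/p_1, so x_1*(p_1,p_2) = (2·p_2/p_1)², and x_2* = (M − p_1·x_1*)/p_2.
Plugging in: x_1* = (2·7.6/12.74)² = 1.4235.

x_1* = 1.4235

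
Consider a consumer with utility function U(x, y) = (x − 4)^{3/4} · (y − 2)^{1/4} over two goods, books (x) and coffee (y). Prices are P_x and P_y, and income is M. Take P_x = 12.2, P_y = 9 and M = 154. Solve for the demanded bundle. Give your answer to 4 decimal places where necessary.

x* = 9.3607, y* = 4.4222

Let x' = x−4, y' = y−2. MRS = 3·y'/x' = P_x/P_y.
Substituting into the budget: x* = 4 + 0.75·(M − 4·P_x − 2·P_y)/P_x, and y* = 2 + 0.25·(…)/P_y.
Discretionary income = 154 − 4·12.2 − 2·9 = 87.2; x* = 4 + 0.75·87.2/12.2 = 9.3607; y* = 2 + 0.25·87.2/9 = 4.4222.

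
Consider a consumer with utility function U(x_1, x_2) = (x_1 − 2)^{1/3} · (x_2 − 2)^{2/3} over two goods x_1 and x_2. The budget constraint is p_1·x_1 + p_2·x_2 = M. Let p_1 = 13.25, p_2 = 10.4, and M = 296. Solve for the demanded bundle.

x_1* = 8.2566, x_2* = 17.9423

MRS = (1/2)·(x_2−2)/(x_1−2). Tangency with p_1/p_2 gives x_2−2 = 2·(p_1/p_2)·(x_1−2).
Substituting into the budget: x_1* = 2 + 1/3·(M − 2·p_1 − 2·p_2)/p_1, and x_2* = 2 + 2/3·(…)/p_2.
Discretionary income = 296 − 2·13.25 − 2·10.4 = 248.7; x_1* = 2 + 1/3·248.7/13.25 = 8.2566; x_2* = 2 + 2/3·248.7/10.4 = 17.9423.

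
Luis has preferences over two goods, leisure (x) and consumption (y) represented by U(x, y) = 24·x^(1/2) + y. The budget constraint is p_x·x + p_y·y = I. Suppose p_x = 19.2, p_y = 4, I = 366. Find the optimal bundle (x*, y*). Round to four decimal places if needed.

Utility is quasi-linear in y; the FOC for x is 12/√x = p_x/p_y.
Solve: √x = 12·p_y/p_x, so x*(p_x,p_y) = (12·p_y/p_x)², and y* = (I − p_x·x*)/p_y.
Plugging in: x* = (12·4/19.2)² = 6.25, y* = 61.5.

x* = 6.25, y* = 61.5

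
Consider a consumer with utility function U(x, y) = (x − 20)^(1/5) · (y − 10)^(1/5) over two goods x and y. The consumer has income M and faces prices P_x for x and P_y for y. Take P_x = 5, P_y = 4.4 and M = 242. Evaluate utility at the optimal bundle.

This is Cobb-Douglas in (x−20, y−10): tangency gives 0.2·P_y·(y−10) = 0.2·P_x·(x−20).
After buying the subsistence bundle (20, 10), a share 0.5 of the remaining income goes to x: x* = 20 + 0.5·(M − 20P_x − 10P_y)/P_x.
Discretionary income = 242 − 20·5 − 10·4.4 = 98; x* = 20 + 0.5·98/5 = 29.8; y* = 10 + 0.5·98/4.4 = 21.1364.
Utility at the optimum: U(29.8, 21.1364) = 2.5562.

V = 2.5562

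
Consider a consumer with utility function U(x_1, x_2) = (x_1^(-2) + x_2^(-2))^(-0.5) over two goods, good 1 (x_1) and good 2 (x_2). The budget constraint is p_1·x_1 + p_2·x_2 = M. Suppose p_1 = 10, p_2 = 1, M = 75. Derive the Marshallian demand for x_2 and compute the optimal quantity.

x_2* = 13.2941

MU_x_1 ∝ x_1^(-3), MU_x_2 ∝ x_2^(-3), so MRS = (x_2/x_1)^(3) = p_1/p_2.
Solve for the ratio: x_2/x_1 = [p_1/p_2]^(1/3).
With the ratio pinned down, the budget gives x_1* = M/(p_1 + p_2·(x_2/x_1)) and x_2* = (x_2/x_1)·x_1*.
Numerically x_2/x_1 = 2.154435, so x_1* = 75/(10 + 1·2.154435) = 6.1706 and x_2* = 2.154435·6.1706 = 13.2941.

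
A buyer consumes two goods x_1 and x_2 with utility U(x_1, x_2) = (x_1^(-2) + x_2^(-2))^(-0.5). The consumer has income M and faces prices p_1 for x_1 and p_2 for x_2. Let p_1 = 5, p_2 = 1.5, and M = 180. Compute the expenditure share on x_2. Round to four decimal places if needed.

MU_x_1 ∝ x_1^(-3), MU_x_2 ∝ x_2^(-3), so MRS = (x_2/x_1)^(3) = p_1/p_2.
Solve for the ratio: x_2/x_1 = [p_1/p_2]^(1/3).
With the ratio pinned down, the budget gives x_1* = M/(p_1 + p_2·(x_2/x_1)) and x_2* = (x_2/x_1)·x_1*.
Numerically x_2/x_1 = 1.493802, so x_1* = 180/(5 + 1.5·1.493802) = 24.8595 and x_2* = 1.493802·24.8595 = 37.1351.
Expenditure on x_2: 1.5·37.1351 = 55.7027; share = 0.3095.

share on x_2 = 0.3095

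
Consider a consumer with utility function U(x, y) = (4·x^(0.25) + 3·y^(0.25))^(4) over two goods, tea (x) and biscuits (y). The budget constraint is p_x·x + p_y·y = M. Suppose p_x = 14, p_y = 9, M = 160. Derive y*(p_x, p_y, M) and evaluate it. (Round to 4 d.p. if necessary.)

MRS = MU_x/MU_y = (4/3)·(y/x)^(0.75). Set equal to p_x/p_y.
Hence y/x = ((3/4)·p_x/p_y)^(1/(0.75)), i.e. raised to the 4/3 power.
With the ratio pinned down, the budget gives x* = M/(p_x + p_y·(y/x)) and y* = (y/x)·x*.
Numerically y/x = 1.228181, so x* = 160/(14 + 9·1.228181) = 6.3863 and y* = 1.228181·6.3863 = 7.8435.

y* = 7.8435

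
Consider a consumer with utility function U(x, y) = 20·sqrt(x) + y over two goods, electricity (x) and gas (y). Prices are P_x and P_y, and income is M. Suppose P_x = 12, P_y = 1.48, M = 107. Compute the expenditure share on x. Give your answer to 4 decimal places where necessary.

share on x = 0.1706

Set MRS = P_x/P_y: 10·x^(−1/2) = P_x/P_y.
Thus x* = (10·P_y/P_x)² — independent of M — with the rest of income spent on y.
Plugging in: x* = (10·1.48/12)² = 1.5211, y* = 59.964.
Expenditure on x: 12·1.5211 = 18.2533; share = 0.1706.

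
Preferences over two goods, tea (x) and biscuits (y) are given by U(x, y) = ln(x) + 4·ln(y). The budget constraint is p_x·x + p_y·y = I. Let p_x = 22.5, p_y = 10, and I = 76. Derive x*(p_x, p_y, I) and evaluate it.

Tangency: MRS = (1/4)·y/x = p_x/p_y.
Rearranging, p_y·y = 4·p_x·x. Substituting into the budget gives p_x·x·(1 + 4) = I.
Demand: x*(p_x,p_y,I) = 0.2·I/p_x and y* = 0.8·I/p_y.
At p_x=22.5, p_y=10, I=76: x* = 0.2·76/22.5 = 0.6756.

x* = 0.6756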